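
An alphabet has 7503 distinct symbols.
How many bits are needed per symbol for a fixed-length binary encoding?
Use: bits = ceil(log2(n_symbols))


log2(7503) = 12.8733
Bracket: 2^12 = 4096 < 7503 <= 2^13 = 8192
So ceil(log2(7503)) = 13

bits = ceil(log2(7503)) = ceil(12.8733) = 13 bits


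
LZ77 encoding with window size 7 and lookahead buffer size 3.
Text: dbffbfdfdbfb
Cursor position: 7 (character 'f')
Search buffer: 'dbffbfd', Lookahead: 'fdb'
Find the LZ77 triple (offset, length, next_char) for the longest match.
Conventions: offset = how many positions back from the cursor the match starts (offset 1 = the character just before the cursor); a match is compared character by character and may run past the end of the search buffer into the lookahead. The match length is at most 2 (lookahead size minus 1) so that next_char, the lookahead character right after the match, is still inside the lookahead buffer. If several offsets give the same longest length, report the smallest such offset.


Try each offset into the search buffer:
  offset=1 (pos 6, char 'd'): match length 0
  offset=2 (pos 5, char 'f'): match length 2
  offset=3 (pos 4, char 'b'): match length 0
  offset=4 (pos 3, char 'f'): match length 1
  offset=5 (pos 2, char 'f'): match length 1
  offset=6 (pos 1, char 'b'): match length 0
  offset=7 (pos 0, char 'd'): match length 0
Longest match has length 2 at offset 2.
next_char = character at position 7 + 2 = 9 -> 'b'

Best match: offset=2, length=2 (matching 'fd' starting at position 5)
LZ77 triple: (2, 2, 'b')


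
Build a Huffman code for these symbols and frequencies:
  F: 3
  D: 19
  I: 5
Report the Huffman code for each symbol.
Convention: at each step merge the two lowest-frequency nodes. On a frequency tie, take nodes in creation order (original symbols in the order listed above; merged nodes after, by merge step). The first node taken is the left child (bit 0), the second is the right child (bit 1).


Huffman tree construction:
Step 1: Merge F(3) + I(5) = 8
Step 2: Merge (F+I)(8) + D(19) = 27
Read each symbol's code off the tree from the root (left child = 0, right child = 1).

Codes:
  F: 00 (length 2)
  D: 1 (length 1)
  I: 01 (length 2)
Average code length: 35/27 = 1.2963 bits/symbol


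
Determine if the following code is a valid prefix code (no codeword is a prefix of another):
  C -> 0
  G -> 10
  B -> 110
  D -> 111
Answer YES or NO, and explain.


Checking each pair (does one codeword prefix another?):
  C='0' vs G='10': no prefix
  C='0' vs B='110': no prefix
  C='0' vs D='111': no prefix
  G='10' vs C='0': no prefix
  G='10' vs B='110': no prefix
  G='10' vs D='111': no prefix
  B='110' vs C='0': no prefix
  B='110' vs G='10': no prefix
  B='110' vs D='111': no prefix
  D='111' vs C='0': no prefix
  D='111' vs G='10': no prefix
  D='111' vs B='110': no prefix
No violation found over all pairs.

YES -- this is a valid prefix code. No codeword is a prefix of any other codeword.


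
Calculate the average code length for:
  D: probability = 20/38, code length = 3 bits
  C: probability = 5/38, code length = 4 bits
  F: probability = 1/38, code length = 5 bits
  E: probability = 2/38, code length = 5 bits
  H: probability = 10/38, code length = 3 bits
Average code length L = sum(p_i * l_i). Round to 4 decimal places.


Weighted contributions p_i * l_i:
  D: (20/38) * 3 = 60/38
  C: (5/38) * 4 = 20/38
  F: (1/38) * 5 = 5/38
  E: (2/38) * 5 = 10/38
  H: (10/38) * 3 = 30/38
Sum = (60 + 20 + 5 + 10 + 30)/38 = 125/38

L = 125/38 = 3.2895 bits/symbol


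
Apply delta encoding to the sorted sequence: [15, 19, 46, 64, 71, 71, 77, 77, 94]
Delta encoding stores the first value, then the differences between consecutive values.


First value: 15
Deltas:
  19 - 15 = 4
  46 - 19 = 27
  64 - 46 = 18
  71 - 64 = 7
  71 - 71 = 0
  77 - 71 = 6
  77 - 77 = 0
  94 - 77 = 17


Delta encoded: [15, 4, 27, 18, 7, 0, 6, 0, 17]


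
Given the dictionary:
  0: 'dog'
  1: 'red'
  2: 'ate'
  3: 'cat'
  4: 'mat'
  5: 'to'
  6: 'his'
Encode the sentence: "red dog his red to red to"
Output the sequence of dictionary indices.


Look up each word in the dictionary:
  'red' -> 1
  'dog' -> 0
  'his' -> 6
  'red' -> 1
  'to' -> 5
  'red' -> 1
  'to' -> 5

Encoded: [1, 0, 6, 1, 5, 1, 5]


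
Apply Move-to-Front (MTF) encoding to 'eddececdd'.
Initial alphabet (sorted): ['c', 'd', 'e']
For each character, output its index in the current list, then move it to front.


MTF encoding:
'e': index 2 in ['c', 'd', 'e'] -> ['e', 'c', 'd']
'd': index 2 in ['e', 'c', 'd'] -> ['d', 'e', 'c']
'd': index 0 in ['d', 'e', 'c'] -> ['d', 'e', 'c']
'e': index 1 in ['d', 'e', 'c'] -> ['e', 'd', 'c']
'c': index 2 in ['e', 'd', 'c'] -> ['c', 'e', 'd']
'e': index 1 in ['c', 'e', 'd'] -> ['e', 'c', 'd']
'c': index 1 in ['e', 'c', 'd'] -> ['c', 'e', 'd']
'd': index 2 in ['c', 'e', 'd'] -> ['d', 'c', 'e']
'd': index 0 in ['d', 'c', 'e'] -> ['d', 'c', 'e']


Output: [2, 2, 0, 1, 2, 1, 1, 2, 0]


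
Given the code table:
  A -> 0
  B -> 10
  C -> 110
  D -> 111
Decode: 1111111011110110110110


Decoding:
111 -> D
111 -> D
10 -> B
111 -> D
10 -> B
110 -> C
110 -> C
110 -> C


Result: DDBDBCCC


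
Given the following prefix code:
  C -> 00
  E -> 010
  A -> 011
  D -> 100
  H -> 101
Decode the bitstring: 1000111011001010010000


Decoding step by step:
Bits 100 -> D
Bits 011 -> A
Bits 101 -> H
Bits 100 -> D
Bits 101 -> H
Bits 00 -> C
Bits 100 -> D
Bits 00 -> C


Decoded message: DAHDHCDC


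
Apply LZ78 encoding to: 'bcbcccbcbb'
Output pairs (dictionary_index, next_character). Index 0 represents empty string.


LZ78 encoding steps:
Dictionary: {0: ''}
Step 1: w='' (idx 0), next='b' -> output (0, 'b'), add 'b' as idx 1
Step 2: w='' (idx 0), next='c' -> output (0, 'c'), add 'c' as idx 2
Step 3: w='b' (idx 1), next='c' -> output (1, 'c'), add 'bc' as idx 3
Step 4: w='c' (idx 2), next='c' -> output (2, 'c'), add 'cc' as idx 4
Step 5: w='bc' (idx 3), next='b' -> output (3, 'b'), add 'bcb' as idx 5
Step 6: w='b' (idx 1), end of input -> output (1, '')


Encoded: [(0, 'b'), (0, 'c'), (1, 'c'), (2, 'c'), (3, 'b'), (1, '')]


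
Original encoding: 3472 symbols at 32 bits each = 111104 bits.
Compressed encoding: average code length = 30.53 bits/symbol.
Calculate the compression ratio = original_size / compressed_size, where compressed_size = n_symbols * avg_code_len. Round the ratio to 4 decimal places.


original_size = n_symbols * orig_bits = 3472 * 32 = 111104 bits
compressed_size = n_symbols * avg_code_len = 3472 * 30.53 = 106000.16 bits
ratio = original_size / compressed_size = 111104 / 106000.16 = 1.0481

Compression ratio = 1.0481


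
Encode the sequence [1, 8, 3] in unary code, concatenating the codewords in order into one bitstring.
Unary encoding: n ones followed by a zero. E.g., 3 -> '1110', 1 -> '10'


Encode each number as n ones followed by a terminating 0:
  1 -> 10 (2 bits)
  8 -> 111111110 (9 bits)
  3 -> 1110 (4 bits)
Total length = 2 + 9 + 4 = 15 bits.

Unary([1, 8, 3]) = 101111111101110 (15 bits)


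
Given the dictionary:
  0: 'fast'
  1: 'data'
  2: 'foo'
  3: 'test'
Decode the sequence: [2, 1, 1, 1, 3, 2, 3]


Look up each index in the dictionary:
  2 -> 'foo'
  1 -> 'data'
  1 -> 'data'
  1 -> 'data'
  3 -> 'test'
  2 -> 'foo'
  3 -> 'test'

Decoded: "foo data data data test foo test"


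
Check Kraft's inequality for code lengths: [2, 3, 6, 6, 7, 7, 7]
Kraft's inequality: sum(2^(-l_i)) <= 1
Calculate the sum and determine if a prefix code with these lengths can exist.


Sum = 2^(-2) + 2^(-3) + 2^(-6) + 2^(-6) + 2^(-7) + 2^(-7) + 2^(-7)
    = 0.25 + 0.125 + 0.015625 + 0.015625 + 0.0078125 + 0.0078125 + 0.0078125
    = 55/128 = 0.4296875
Since 0.4296875 <= 1, Kraft's inequality IS satisfied.
A prefix code with these lengths CAN exist.

Kraft sum = 0.4296875. Satisfied.


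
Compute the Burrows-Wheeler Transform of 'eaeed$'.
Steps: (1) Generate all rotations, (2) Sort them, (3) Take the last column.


Rotations (sorted):
  0: $eaeed -> last char: d
  1: aeed$e -> last char: e
  2: d$eaee -> last char: e
  3: eaeed$ -> last char: $
  4: ed$eae -> last char: e
  5: eed$ea -> last char: a


BWT = dee$ea


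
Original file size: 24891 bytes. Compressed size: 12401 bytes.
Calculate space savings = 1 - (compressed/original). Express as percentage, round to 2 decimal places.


ratio = compressed/original = 12401/24891 = 0.498212
savings = 1 - ratio = 1 - 0.498212 = 0.501788
as a percentage: 0.501788 * 100 = 50.18%

Space savings = 1 - 12401/24891 = 50.18%


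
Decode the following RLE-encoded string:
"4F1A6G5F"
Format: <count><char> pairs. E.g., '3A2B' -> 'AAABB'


Expanding each <count><char> pair:
  4F -> 'FFFF'
  1A -> 'A'
  6G -> 'GGGGGG'
  5F -> 'FFFFF'

Decoded = FFFFAGGGGGGFFFFF


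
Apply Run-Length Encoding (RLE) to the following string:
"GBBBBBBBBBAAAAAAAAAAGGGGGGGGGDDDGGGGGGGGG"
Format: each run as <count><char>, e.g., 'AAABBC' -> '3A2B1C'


Scanning runs left to right:
  i=0: run of 'G' x 1 -> '1G'
  i=1: run of 'B' x 9 -> '9B'
  i=10: run of 'A' x 10 -> '10A'
  i=20: run of 'G' x 9 -> '9G'
  i=29: run of 'D' x 3 -> '3D'
  i=32: run of 'G' x 9 -> '9G'

RLE = 1G9B10A9G3D9G


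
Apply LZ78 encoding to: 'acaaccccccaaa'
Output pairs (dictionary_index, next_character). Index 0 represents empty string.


LZ78 encoding steps:
Dictionary: {0: ''}
Step 1: w='' (idx 0), next='a' -> output (0, 'a'), add 'a' as idx 1
Step 2: w='' (idx 0), next='c' -> output (0, 'c'), add 'c' as idx 2
Step 3: w='a' (idx 1), next='a' -> output (1, 'a'), add 'aa' as idx 3
Step 4: w='c' (idx 2), next='c' -> output (2, 'c'), add 'cc' as idx 4
Step 5: w='cc' (idx 4), next='c' -> output (4, 'c'), add 'ccc' as idx 5
Step 6: w='c' (idx 2), next='a' -> output (2, 'a'), add 'ca' as idx 6
Step 7: w='aa' (idx 3), end of input -> output (3, '')


Encoded: [(0, 'a'), (0, 'c'), (1, 'a'), (2, 'c'), (4, 'c'), (2, 'a'), (3, '')]


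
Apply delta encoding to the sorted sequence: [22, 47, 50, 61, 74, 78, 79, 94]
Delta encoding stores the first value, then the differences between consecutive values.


First value: 22
Deltas:
  47 - 22 = 25
  50 - 47 = 3
  61 - 50 = 11
  74 - 61 = 13
  78 - 74 = 4
  79 - 78 = 1
  94 - 79 = 15


Delta encoded: [22, 25, 3, 11, 13, 4, 1, 15]


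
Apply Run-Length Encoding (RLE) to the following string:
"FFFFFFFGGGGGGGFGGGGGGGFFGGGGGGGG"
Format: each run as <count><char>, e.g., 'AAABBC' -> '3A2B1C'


Scanning runs left to right:
  i=0: run of 'F' x 7 -> '7F'
  i=7: run of 'G' x 7 -> '7G'
  i=14: run of 'F' x 1 -> '1F'
  i=15: run of 'G' x 7 -> '7G'
  i=22: run of 'F' x 2 -> '2F'
  i=24: run of 'G' x 8 -> '8G'

RLE = 7F7G1F7G2F8G


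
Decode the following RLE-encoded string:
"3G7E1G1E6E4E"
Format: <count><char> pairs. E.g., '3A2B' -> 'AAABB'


Expanding each <count><char> pair:
  3G -> 'GGG'
  7E -> 'EEEEEEE'
  1G -> 'G'
  1E -> 'E'
  6E -> 'EEEEEE'
  4E -> 'EEEE'

Decoded = GGGEEEEEEEGEEEEEEEEEEE


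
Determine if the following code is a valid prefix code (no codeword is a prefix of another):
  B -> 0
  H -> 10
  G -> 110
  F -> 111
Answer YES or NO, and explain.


Checking each pair (does one codeword prefix another?):
  B='0' vs H='10': no prefix
  B='0' vs G='110': no prefix
  B='0' vs F='111': no prefix
  H='10' vs B='0': no prefix
  H='10' vs G='110': no prefix
  H='10' vs F='111': no prefix
  G='110' vs B='0': no prefix
  G='110' vs H='10': no prefix
  G='110' vs F='111': no prefix
  F='111' vs B='0': no prefix
  F='111' vs H='10': no prefix
  F='111' vs G='110': no prefix
No violation found over all pairs.

YES -- this is a valid prefix code. No codeword is a prefix of any other codeword.


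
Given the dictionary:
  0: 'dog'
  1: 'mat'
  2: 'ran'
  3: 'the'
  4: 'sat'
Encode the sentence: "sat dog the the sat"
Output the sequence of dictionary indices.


Look up each word in the dictionary:
  'sat' -> 4
  'dog' -> 0
  'the' -> 3
  'the' -> 3
  'sat' -> 4

Encoded: [4, 0, 3, 3, 4]


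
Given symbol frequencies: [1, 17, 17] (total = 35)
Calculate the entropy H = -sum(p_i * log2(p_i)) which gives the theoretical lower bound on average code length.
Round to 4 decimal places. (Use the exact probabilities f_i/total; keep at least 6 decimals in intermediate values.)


Per-symbol terms -p_i * log2(p_i) with p_i = f_i/35:
  p = 1/35 = 0.028571: log2(p) = -5.129283, -p*log2(p) = 0.146551
  p = 17/35 = 0.485714: log2(p) = -1.041820, -p*log2(p) = 0.506027
  p = 17/35 = 0.485714: log2(p) = -1.041820, -p*log2(p) = 0.506027
H = 0.146551 + 0.506027 + 0.506027 = 1.158605

H = 1.1586 bits/symbol


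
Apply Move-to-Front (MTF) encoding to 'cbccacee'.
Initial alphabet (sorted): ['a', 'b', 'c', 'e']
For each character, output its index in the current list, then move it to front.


MTF encoding:
'c': index 2 in ['a', 'b', 'c', 'e'] -> ['c', 'a', 'b', 'e']
'b': index 2 in ['c', 'a', 'b', 'e'] -> ['b', 'c', 'a', 'e']
'c': index 1 in ['b', 'c', 'a', 'e'] -> ['c', 'b', 'a', 'e']
'c': index 0 in ['c', 'b', 'a', 'e'] -> ['c', 'b', 'a', 'e']
'a': index 2 in ['c', 'b', 'a', 'e'] -> ['a', 'c', 'b', 'e']
'c': index 1 in ['a', 'c', 'b', 'e'] -> ['c', 'a', 'b', 'e']
'e': index 3 in ['c', 'a', 'b', 'e'] -> ['e', 'c', 'a', 'b']
'e': index 0 in ['e', 'c', 'a', 'b'] -> ['e', 'c', 'a', 'b']


Output: [2, 2, 1, 0, 2, 1, 3, 0]


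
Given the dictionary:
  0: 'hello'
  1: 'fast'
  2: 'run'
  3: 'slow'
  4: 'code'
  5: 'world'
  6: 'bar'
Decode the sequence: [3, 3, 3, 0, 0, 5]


Look up each index in the dictionary:
  3 -> 'slow'
  3 -> 'slow'
  3 -> 'slow'
  0 -> 'hello'
  0 -> 'hello'
  5 -> 'world'

Decoded: "slow slow slow hello hello world"


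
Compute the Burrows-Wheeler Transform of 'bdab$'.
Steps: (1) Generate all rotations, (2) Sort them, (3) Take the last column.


Rotations (sorted):
  0: $bdab -> last char: b
  1: ab$bd -> last char: d
  2: b$bda -> last char: a
  3: bdab$ -> last char: $
  4: dab$b -> last char: b


BWT = bda$b


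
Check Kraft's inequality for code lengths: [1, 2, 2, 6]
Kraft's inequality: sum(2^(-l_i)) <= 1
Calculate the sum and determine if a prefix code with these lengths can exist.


Sum = 2^(-1) + 2^(-2) + 2^(-2) + 2^(-6)
    = 0.5 + 0.25 + 0.25 + 0.015625
    = 65/64 = 1.015625
Since 1.015625 > 1, Kraft's inequality is NOT satisfied.
A prefix code with these lengths CANNOT exist.

Kraft sum = 1.015625. Not satisfied.


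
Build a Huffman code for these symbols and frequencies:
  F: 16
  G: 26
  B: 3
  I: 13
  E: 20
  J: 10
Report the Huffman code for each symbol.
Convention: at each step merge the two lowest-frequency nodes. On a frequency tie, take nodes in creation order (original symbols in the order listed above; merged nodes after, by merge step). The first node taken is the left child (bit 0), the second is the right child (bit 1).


Huffman tree construction:
Step 1: Merge B(3) + J(10) = 13
Step 2: Merge I(13) + (B+J)(13) = 26
Step 3: Merge F(16) + E(20) = 36
Step 4: Merge G(26) + (I+(B+J))(26) = 52
Step 5: Merge (F+E)(36) + (G+(I+(B+J)))(52) = 88
Read each symbol's code off the tree from the root (left child = 0, right child = 1).

Codes:
  F: 00 (length 2)
  G: 10 (length 2)
  B: 1110 (length 4)
  I: 110 (length 3)
  E: 01 (length 2)
  J: 1111 (length 4)
Average code length: 215/88 = 2.4432 bits/symbol


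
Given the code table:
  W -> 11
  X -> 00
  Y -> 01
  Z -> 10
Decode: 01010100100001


Decoding:
01 -> Y
01 -> Y
01 -> Y
00 -> X
10 -> Z
00 -> X
01 -> Y


Result: YYYXZXY


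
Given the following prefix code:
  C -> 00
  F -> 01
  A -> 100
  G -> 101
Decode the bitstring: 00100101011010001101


Decoding step by step:
Bits 00 -> C
Bits 100 -> A
Bits 101 -> G
Bits 01 -> F
Bits 101 -> G
Bits 00 -> C
Bits 01 -> F
Bits 101 -> G


Decoded message: CAGFGCFG


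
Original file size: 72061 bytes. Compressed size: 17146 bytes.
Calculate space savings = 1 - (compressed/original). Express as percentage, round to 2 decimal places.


ratio = compressed/original = 17146/72061 = 0.237937
savings = 1 - ratio = 1 - 0.237937 = 0.762063
as a percentage: 0.762063 * 100 = 76.21%

Space savings = 1 - 17146/72061 = 76.21%


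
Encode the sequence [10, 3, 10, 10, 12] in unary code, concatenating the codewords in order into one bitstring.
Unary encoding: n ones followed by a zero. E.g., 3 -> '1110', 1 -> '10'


Encode each number as n ones followed by a terminating 0:
  10 -> 11111111110 (11 bits)
  3 -> 1110 (4 bits)
  10 -> 11111111110 (11 bits)
  10 -> 11111111110 (11 bits)
  12 -> 1111111111110 (13 bits)
Total length = 11 + 4 + 11 + 11 + 13 = 50 bits.

Unary([10, 3, 10, 10, 12]) = 11111111110111011111111110111111111101111111111110 (50 bits)


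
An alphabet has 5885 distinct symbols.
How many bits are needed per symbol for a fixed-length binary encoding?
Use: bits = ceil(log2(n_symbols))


log2(5885) = 12.5228
Bracket: 2^12 = 4096 < 5885 <= 2^13 = 8192
So ceil(log2(5885)) = 13

bits = ceil(log2(5885)) = ceil(12.5228) = 13 bits


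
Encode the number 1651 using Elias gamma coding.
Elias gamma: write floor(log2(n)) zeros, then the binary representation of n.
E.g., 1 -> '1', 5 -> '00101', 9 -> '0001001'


num_bits = floor(log2(1651)) + 1 = 11
leading_zeros = num_bits - 1 = 10
binary(1651) = 11001110011

Elias gamma(1651) = '0000000000' + '11001110011' = 000000000011001110011 (21 bits)


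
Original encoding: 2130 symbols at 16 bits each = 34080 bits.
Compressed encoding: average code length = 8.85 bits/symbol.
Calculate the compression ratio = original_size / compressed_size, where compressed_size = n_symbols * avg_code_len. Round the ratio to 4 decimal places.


original_size = n_symbols * orig_bits = 2130 * 16 = 34080 bits
compressed_size = n_symbols * avg_code_len = 2130 * 8.85 = 18850.5 bits
ratio = original_size / compressed_size = 34080 / 18850.5 = 1.8079

Compression ratio = 1.8079


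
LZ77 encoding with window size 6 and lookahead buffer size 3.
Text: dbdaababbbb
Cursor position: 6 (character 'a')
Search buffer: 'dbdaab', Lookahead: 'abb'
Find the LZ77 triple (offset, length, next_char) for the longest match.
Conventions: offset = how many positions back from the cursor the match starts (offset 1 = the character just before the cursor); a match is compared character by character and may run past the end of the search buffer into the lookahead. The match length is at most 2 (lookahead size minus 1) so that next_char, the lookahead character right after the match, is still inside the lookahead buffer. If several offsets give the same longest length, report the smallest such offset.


Try each offset into the search buffer:
  offset=1 (pos 5, char 'b'): match length 0
  offset=2 (pos 4, char 'a'): match length 2
  offset=3 (pos 3, char 'a'): match length 1
  offset=4 (pos 2, char 'd'): match length 0
  offset=5 (pos 1, char 'b'): match length 0
  offset=6 (pos 0, char 'd'): match length 0
Longest match has length 2 at offset 2.
next_char = character at position 6 + 2 = 8 -> 'b'

Best match: offset=2, length=2 (matching 'ab' starting at position 4)
LZ77 triple: (2, 2, 'b')


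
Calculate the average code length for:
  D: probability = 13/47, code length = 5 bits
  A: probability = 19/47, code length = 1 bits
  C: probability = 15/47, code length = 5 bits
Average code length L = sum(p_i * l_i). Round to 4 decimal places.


Weighted contributions p_i * l_i:
  D: (13/47) * 5 = 65/47
  A: (19/47) * 1 = 19/47
  C: (15/47) * 5 = 75/47
Sum = (65 + 19 + 75)/47 = 159/47

L = 159/47 = 3.3830 bits/symbol


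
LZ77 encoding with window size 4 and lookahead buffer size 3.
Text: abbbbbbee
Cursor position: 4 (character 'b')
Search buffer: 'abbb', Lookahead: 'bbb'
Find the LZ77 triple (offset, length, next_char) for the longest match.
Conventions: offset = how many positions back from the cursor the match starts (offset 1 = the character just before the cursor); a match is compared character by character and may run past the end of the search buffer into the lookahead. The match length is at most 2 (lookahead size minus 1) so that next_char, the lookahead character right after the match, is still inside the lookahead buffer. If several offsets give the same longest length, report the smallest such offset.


Try each offset into the search buffer:
  offset=1 (pos 3, char 'b'): match length 2
  offset=2 (pos 2, char 'b'): match length 2
  offset=3 (pos 1, char 'b'): match length 2
  offset=4 (pos 0, char 'a'): match length 0
Longest match has length 2, found at offsets 1, 2, 3; take the smallest, offset 1.
next_char = character at position 4 + 2 = 6 -> 'b'

Best match: offset=1, length=2 (matching 'bb' starting at position 3)
LZ77 triple: (1, 2, 'b')


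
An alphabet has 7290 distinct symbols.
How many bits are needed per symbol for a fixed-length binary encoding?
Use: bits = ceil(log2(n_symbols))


log2(7290) = 12.8317
Bracket: 2^12 = 4096 < 7290 <= 2^13 = 8192
So ceil(log2(7290)) = 13

bits = ceil(log2(7290)) = ceil(12.8317) = 13 bits


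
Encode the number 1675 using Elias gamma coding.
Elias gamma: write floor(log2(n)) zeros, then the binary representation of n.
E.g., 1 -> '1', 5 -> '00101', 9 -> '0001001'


num_bits = floor(log2(1675)) + 1 = 11
leading_zeros = num_bits - 1 = 10
binary(1675) = 11010001011

Elias gamma(1675) = '0000000000' + '11010001011' = 000000000011010001011 (21 bits)


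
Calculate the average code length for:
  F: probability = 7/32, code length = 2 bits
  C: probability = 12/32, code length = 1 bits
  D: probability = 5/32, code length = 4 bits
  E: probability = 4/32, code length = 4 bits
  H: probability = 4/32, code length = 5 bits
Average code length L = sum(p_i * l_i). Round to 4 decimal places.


Weighted contributions p_i * l_i:
  F: (7/32) * 2 = 14/32
  C: (12/32) * 1 = 12/32
  D: (5/32) * 4 = 20/32
  E: (4/32) * 4 = 16/32
  H: (4/32) * 5 = 20/32
Sum = (14 + 12 + 20 + 16 + 20)/32 = 82/32

L = 82/32 = 2.5625 bits/symbol


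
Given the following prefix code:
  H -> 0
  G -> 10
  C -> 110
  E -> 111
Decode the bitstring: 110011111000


Decoding step by step:
Bits 110 -> C
Bits 0 -> H
Bits 111 -> E
Bits 110 -> C
Bits 0 -> H
Bits 0 -> H


Decoded message: CHECHH


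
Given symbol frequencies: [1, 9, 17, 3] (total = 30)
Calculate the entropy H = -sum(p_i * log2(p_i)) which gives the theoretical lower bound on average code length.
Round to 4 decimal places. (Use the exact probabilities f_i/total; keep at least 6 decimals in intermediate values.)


Per-symbol terms -p_i * log2(p_i) with p_i = f_i/30:
  p = 1/30 = 0.033333: log2(p) = -4.906891, -p*log2(p) = 0.163563
  p = 9/30 = 0.300000: log2(p) = -1.736966, -p*log2(p) = 0.521090
  p = 17/30 = 0.566667: log2(p) = -0.819428, -p*log2(p) = 0.464342
  p = 3/30 = 0.100000: log2(p) = -3.321928, -p*log2(p) = 0.332193
H = 0.163563 + 0.521090 + 0.464342 + 0.332193 = 1.481188

H = 1.4812 bits/symbol


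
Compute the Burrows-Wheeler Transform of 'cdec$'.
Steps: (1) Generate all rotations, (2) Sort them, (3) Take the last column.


Rotations (sorted):
  0: $cdec -> last char: c
  1: c$cde -> last char: e
  2: cdec$ -> last char: $
  3: dec$c -> last char: c
  4: ec$cd -> last char: d


BWT = ce$cd


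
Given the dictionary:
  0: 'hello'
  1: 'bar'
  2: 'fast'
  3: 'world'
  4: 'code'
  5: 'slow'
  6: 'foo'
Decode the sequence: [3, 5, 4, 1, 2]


Look up each index in the dictionary:
  3 -> 'world'
  5 -> 'slow'
  4 -> 'code'
  1 -> 'bar'
  2 -> 'fast'

Decoded: "world slow code bar fast"


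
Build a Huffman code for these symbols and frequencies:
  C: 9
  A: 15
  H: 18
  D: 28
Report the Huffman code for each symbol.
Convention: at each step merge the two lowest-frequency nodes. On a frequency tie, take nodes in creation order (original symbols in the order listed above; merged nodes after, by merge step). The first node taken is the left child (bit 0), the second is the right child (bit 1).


Huffman tree construction:
Step 1: Merge C(9) + A(15) = 24
Step 2: Merge H(18) + (C+A)(24) = 42
Step 3: Merge D(28) + (H+(C+A))(42) = 70
Read each symbol's code off the tree from the root (left child = 0, right child = 1).

Codes:
  C: 110 (length 3)
  A: 111 (length 3)
  H: 10 (length 2)
  D: 0 (length 1)
Average code length: 136/70 = 1.9429 bits/symbol


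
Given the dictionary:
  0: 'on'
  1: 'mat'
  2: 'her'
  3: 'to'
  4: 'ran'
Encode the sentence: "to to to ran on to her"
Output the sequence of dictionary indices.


Look up each word in the dictionary:
  'to' -> 3
  'to' -> 3
  'to' -> 3
  'ran' -> 4
  'on' -> 0
  'to' -> 3
  'her' -> 2

Encoded: [3, 3, 3, 4, 0, 3, 2]


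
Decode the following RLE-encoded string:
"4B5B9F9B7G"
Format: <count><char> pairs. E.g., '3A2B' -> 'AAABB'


Expanding each <count><char> pair:
  4B -> 'BBBB'
  5B -> 'BBBBB'
  9F -> 'FFFFFFFFF'
  9B -> 'BBBBBBBBB'
  7G -> 'GGGGGGG'

Decoded = BBBBBBBBBFFFFFFFFFBBBBBBBBBGGGGGGG


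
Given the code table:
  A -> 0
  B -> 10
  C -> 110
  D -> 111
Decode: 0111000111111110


Decoding:
0 -> A
111 -> D
0 -> A
0 -> A
0 -> A
111 -> D
111 -> D
110 -> C


Result: ADAAADDC


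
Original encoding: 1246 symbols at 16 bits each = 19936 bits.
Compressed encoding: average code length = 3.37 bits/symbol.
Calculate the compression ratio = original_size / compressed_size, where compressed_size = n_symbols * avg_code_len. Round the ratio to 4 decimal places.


original_size = n_symbols * orig_bits = 1246 * 16 = 19936 bits
compressed_size = n_symbols * avg_code_len = 1246 * 3.37 = 4199.02 bits
ratio = original_size / compressed_size = 19936 / 4199.02 = 4.7478

Compression ratio = 4.7478


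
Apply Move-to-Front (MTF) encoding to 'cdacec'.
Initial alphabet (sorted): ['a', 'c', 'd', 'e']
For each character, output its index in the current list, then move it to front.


MTF encoding:
'c': index 1 in ['a', 'c', 'd', 'e'] -> ['c', 'a', 'd', 'e']
'd': index 2 in ['c', 'a', 'd', 'e'] -> ['d', 'c', 'a', 'e']
'a': index 2 in ['d', 'c', 'a', 'e'] -> ['a', 'd', 'c', 'e']
'c': index 2 in ['a', 'd', 'c', 'e'] -> ['c', 'a', 'd', 'e']
'e': index 3 in ['c', 'a', 'd', 'e'] -> ['e', 'c', 'a', 'd']
'c': index 1 in ['e', 'c', 'a', 'd'] -> ['c', 'e', 'a', 'd']


Output: [1, 2, 2, 2, 3, 1]


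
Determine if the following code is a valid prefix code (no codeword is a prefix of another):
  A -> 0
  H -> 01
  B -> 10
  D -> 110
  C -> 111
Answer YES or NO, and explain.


Checking each pair (does one codeword prefix another?):
  A='0' vs H='01': prefix -- VIOLATION

NO -- this is NOT a valid prefix code. A (0) is a prefix of H (01).


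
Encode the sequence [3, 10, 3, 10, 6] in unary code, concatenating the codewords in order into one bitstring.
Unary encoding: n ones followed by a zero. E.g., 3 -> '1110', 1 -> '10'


Encode each number as n ones followed by a terminating 0:
  3 -> 1110 (4 bits)
  10 -> 11111111110 (11 bits)
  3 -> 1110 (4 bits)
  10 -> 11111111110 (11 bits)
  6 -> 1111110 (7 bits)
Total length = 4 + 11 + 4 + 11 + 7 = 37 bits.

Unary([3, 10, 3, 10, 6]) = 1110111111111101110111111111101111110 (37 bits)


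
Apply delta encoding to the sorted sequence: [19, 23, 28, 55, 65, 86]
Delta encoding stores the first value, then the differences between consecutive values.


First value: 19
Deltas:
  23 - 19 = 4
  28 - 23 = 5
  55 - 28 = 27
  65 - 55 = 10
  86 - 65 = 21


Delta encoded: [19, 4, 5, 27, 10, 21]


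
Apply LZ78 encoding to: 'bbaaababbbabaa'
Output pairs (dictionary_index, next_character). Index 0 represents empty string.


LZ78 encoding steps:
Dictionary: {0: ''}
Step 1: w='' (idx 0), next='b' -> output (0, 'b'), add 'b' as idx 1
Step 2: w='b' (idx 1), next='a' -> output (1, 'a'), add 'ba' as idx 2
Step 3: w='' (idx 0), next='a' -> output (0, 'a'), add 'a' as idx 3
Step 4: w='a' (idx 3), next='b' -> output (3, 'b'), add 'ab' as idx 4
Step 5: w='ab' (idx 4), next='b' -> output (4, 'b'), add 'abb' as idx 5
Step 6: w='ba' (idx 2), next='b' -> output (2, 'b'), add 'bab' as idx 6
Step 7: w='a' (idx 3), next='a' -> output (3, 'a'), add 'aa' as idx 7


Encoded: [(0, 'b'), (1, 'a'), (0, 'a'), (3, 'b'), (4, 'b'), (2, 'b'), (3, 'a')]


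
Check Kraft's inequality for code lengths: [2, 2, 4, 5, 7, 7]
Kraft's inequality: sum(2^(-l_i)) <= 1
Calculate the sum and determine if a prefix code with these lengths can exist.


Sum = 2^(-2) + 2^(-2) + 2^(-4) + 2^(-5) + 2^(-7) + 2^(-7)
    = 0.25 + 0.25 + 0.0625 + 0.03125 + 0.0078125 + 0.0078125
    = 78/128 = 0.609375
Since 0.609375 <= 1, Kraft's inequality IS satisfied.
A prefix code with these lengths CAN exist.

Kraft sum = 0.609375. Satisfied.


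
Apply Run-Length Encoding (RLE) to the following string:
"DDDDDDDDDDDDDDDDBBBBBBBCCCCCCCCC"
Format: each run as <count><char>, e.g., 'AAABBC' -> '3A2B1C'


Scanning runs left to right:
  i=0: run of 'D' x 16 -> '16D'
  i=16: run of 'B' x 7 -> '7B'
  i=23: run of 'C' x 9 -> '9C'

RLE = 16D7B9C


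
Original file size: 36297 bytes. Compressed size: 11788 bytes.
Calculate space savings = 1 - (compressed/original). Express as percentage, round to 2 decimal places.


ratio = compressed/original = 11788/36297 = 0.324765
savings = 1 - ratio = 1 - 0.324765 = 0.675235
as a percentage: 0.675235 * 100 = 67.52%

Space savings = 1 - 11788/36297 = 67.52%


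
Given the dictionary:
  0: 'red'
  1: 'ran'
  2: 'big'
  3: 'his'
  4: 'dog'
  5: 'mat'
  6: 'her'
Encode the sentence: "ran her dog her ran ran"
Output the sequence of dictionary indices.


Look up each word in the dictionary:
  'ran' -> 1
  'her' -> 6
  'dog' -> 4
  'her' -> 6
  'ran' -> 1
  'ran' -> 1

Encoded: [1, 6, 4, 6, 1, 1]


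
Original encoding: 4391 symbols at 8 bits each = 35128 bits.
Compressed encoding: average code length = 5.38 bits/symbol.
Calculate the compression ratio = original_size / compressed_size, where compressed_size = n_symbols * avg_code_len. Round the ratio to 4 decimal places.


original_size = n_symbols * orig_bits = 4391 * 8 = 35128 bits
compressed_size = n_symbols * avg_code_len = 4391 * 5.38 = 23623.58 bits
ratio = original_size / compressed_size = 35128 / 23623.58 = 1.487

Compression ratio = 1.487


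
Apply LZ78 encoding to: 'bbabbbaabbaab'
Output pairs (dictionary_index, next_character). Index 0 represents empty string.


LZ78 encoding steps:
Dictionary: {0: ''}
Step 1: w='' (idx 0), next='b' -> output (0, 'b'), add 'b' as idx 1
Step 2: w='b' (idx 1), next='a' -> output (1, 'a'), add 'ba' as idx 2
Step 3: w='b' (idx 1), next='b' -> output (1, 'b'), add 'bb' as idx 3
Step 4: w='ba' (idx 2), next='a' -> output (2, 'a'), add 'baa' as idx 4
Step 5: w='bb' (idx 3), next='a' -> output (3, 'a'), add 'bba' as idx 5
Step 6: w='' (idx 0), next='a' -> output (0, 'a'), add 'a' as idx 6
Step 7: w='b' (idx 1), end of input -> output (1, '')


Encoded: [(0, 'b'), (1, 'a'), (1, 'b'), (2, 'a'), (3, 'a'), (0, 'a'), (1, '')]


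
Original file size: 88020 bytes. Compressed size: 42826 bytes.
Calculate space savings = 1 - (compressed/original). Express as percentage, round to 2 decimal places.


ratio = compressed/original = 42826/88020 = 0.486549
savings = 1 - ratio = 1 - 0.486549 = 0.513451
as a percentage: 0.513451 * 100 = 51.35%

Space savings = 1 - 42826/88020 = 51.35%


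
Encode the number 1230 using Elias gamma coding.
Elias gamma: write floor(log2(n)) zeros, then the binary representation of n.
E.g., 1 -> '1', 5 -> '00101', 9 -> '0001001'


num_bits = floor(log2(1230)) + 1 = 11
leading_zeros = num_bits - 1 = 10
binary(1230) = 10011001110

Elias gamma(1230) = '0000000000' + '10011001110' = 000000000010011001110 (21 bits)


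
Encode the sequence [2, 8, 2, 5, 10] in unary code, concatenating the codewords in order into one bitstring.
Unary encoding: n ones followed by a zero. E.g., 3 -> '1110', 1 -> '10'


Encode each number as n ones followed by a terminating 0:
  2 -> 110 (3 bits)
  8 -> 111111110 (9 bits)
  2 -> 110 (3 bits)
  5 -> 111110 (6 bits)
  10 -> 11111111110 (11 bits)
Total length = 3 + 9 + 3 + 6 + 11 = 32 bits.

Unary([2, 8, 2, 5, 10]) = 11011111111011011111011111111110 (32 bits)


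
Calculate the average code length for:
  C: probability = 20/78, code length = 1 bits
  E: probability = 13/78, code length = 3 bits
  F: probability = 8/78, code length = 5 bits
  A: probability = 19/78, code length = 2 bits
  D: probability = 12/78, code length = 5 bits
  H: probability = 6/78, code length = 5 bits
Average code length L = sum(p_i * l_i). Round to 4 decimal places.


Weighted contributions p_i * l_i:
  C: (20/78) * 1 = 20/78
  E: (13/78) * 3 = 39/78
  F: (8/78) * 5 = 40/78
  A: (19/78) * 2 = 38/78
  D: (12/78) * 5 = 60/78
  H: (6/78) * 5 = 30/78
Sum = (20 + 39 + 40 + 38 + 60 + 30)/78 = 227/78

L = 227/78 = 2.9103 bits/symbol


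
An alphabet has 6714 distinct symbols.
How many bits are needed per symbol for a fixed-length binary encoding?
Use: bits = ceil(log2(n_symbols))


log2(6714) = 12.713
Bracket: 2^12 = 4096 < 6714 <= 2^13 = 8192
So ceil(log2(6714)) = 13

bits = ceil(log2(6714)) = ceil(12.713) = 13 bits


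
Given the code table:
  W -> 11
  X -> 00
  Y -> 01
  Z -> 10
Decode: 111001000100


Decoding:
11 -> W
10 -> Z
01 -> Y
00 -> X
01 -> Y
00 -> X


Result: WZYXYX


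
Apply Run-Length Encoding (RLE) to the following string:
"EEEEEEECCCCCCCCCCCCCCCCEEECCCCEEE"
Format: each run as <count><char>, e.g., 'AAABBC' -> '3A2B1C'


Scanning runs left to right:
  i=0: run of 'E' x 7 -> '7E'
  i=7: run of 'C' x 16 -> '16C'
  i=23: run of 'E' x 3 -> '3E'
  i=26: run of 'C' x 4 -> '4C'
  i=30: run of 'E' x 3 -> '3E'

RLE = 7E16C3E4C3E


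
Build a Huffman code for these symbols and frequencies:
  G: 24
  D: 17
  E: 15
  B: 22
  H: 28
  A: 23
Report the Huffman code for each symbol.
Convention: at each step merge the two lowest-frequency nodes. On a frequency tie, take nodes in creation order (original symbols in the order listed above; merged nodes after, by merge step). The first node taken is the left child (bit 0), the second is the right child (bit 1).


Huffman tree construction:
Step 1: Merge E(15) + D(17) = 32
Step 2: Merge B(22) + A(23) = 45
Step 3: Merge G(24) + H(28) = 52
Step 4: Merge (E+D)(32) + (B+A)(45) = 77
Step 5: Merge (G+H)(52) + ((E+D)+(B+A))(77) = 129
Read each symbol's code off the tree from the root (left child = 0, right child = 1).

Codes:
  G: 00 (length 2)
  D: 101 (length 3)
  E: 100 (length 3)
  B: 110 (length 3)
  H: 01 (length 2)
  A: 111 (length 3)
Average code length: 335/129 = 2.5969 bits/symbol


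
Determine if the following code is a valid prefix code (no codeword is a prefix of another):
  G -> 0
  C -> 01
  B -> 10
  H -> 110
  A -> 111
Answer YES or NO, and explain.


Checking each pair (does one codeword prefix another?):
  G='0' vs C='01': prefix -- VIOLATION

NO -- this is NOT a valid prefix code. G (0) is a prefix of C (01).


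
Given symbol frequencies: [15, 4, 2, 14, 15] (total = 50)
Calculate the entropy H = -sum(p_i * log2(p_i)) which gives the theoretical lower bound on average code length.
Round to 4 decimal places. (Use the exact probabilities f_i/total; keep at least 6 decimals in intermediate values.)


Per-symbol terms -p_i * log2(p_i) with p_i = f_i/50:
  p = 15/50 = 0.300000: log2(p) = -1.736966, -p*log2(p) = 0.521090
  p = 4/50 = 0.080000: log2(p) = -3.643856, -p*log2(p) = 0.291508
  p = 2/50 = 0.040000: log2(p) = -4.643856, -p*log2(p) = 0.185754
  p = 14/50 = 0.280000: log2(p) = -1.836501, -p*log2(p) = 0.514220
  p = 15/50 = 0.300000: log2(p) = -1.736966, -p*log2(p) = 0.521090
H = 0.521090 + 0.291508 + 0.185754 + 0.514220 + 0.521090 = 2.033662

H = 2.0337 bits/symbol


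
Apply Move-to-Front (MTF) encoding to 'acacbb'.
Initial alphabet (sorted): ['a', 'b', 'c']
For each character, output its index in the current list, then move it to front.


MTF encoding:
'a': index 0 in ['a', 'b', 'c'] -> ['a', 'b', 'c']
'c': index 2 in ['a', 'b', 'c'] -> ['c', 'a', 'b']
'a': index 1 in ['c', 'a', 'b'] -> ['a', 'c', 'b']
'c': index 1 in ['a', 'c', 'b'] -> ['c', 'a', 'b']
'b': index 2 in ['c', 'a', 'b'] -> ['b', 'c', 'a']
'b': index 0 in ['b', 'c', 'a'] -> ['b', 'c', 'a']


Output: [0, 2, 1, 1, 2, 0]


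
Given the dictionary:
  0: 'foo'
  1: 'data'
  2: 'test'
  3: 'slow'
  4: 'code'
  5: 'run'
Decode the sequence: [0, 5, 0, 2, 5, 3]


Look up each index in the dictionary:
  0 -> 'foo'
  5 -> 'run'
  0 -> 'foo'
  2 -> 'test'
  5 -> 'run'
  3 -> 'slow'

Decoded: "foo run foo test run slow"


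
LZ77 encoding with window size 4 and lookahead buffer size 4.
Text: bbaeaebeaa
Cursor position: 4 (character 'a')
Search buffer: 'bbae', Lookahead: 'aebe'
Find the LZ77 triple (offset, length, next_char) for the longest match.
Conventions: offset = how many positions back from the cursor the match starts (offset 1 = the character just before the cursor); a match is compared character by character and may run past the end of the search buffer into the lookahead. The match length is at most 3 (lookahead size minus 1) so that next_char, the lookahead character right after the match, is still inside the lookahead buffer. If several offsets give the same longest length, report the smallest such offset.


Try each offset into the search buffer:
  offset=1 (pos 3, char 'e'): match length 0
  offset=2 (pos 2, char 'a'): match length 2
  offset=3 (pos 1, char 'b'): match length 0
  offset=4 (pos 0, char 'b'): match length 0
Longest match has length 2 at offset 2.
next_char = character at position 4 + 2 = 6 -> 'b'

Best match: offset=2, length=2 (matching 'ae' starting at position 2)
LZ77 triple: (2, 2, 'b')


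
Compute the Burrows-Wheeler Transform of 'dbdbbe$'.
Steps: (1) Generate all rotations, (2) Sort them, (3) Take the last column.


Rotations (sorted):
  0: $dbdbbe -> last char: e
  1: bbe$dbd -> last char: d
  2: bdbbe$d -> last char: d
  3: be$dbdb -> last char: b
  4: dbbe$db -> last char: b
  5: dbdbbe$ -> last char: $
  6: e$dbdbb -> last char: b


BWT = eddbb$b


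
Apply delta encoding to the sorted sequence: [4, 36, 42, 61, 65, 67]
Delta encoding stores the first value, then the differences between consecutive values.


First value: 4
Deltas:
  36 - 4 = 32
  42 - 36 = 6
  61 - 42 = 19
  65 - 61 = 4
  67 - 65 = 2


Delta encoded: [4, 32, 6, 19, 4, 2]


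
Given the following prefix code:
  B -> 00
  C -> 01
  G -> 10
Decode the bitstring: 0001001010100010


Decoding step by step:
Bits 00 -> B
Bits 01 -> C
Bits 00 -> B
Bits 10 -> G
Bits 10 -> G
Bits 10 -> G
Bits 00 -> B
Bits 10 -> G


Decoded message: BCBGGGBG


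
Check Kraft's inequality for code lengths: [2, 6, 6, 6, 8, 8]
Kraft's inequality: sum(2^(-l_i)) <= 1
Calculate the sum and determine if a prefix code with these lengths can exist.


Sum = 2^(-2) + 2^(-6) + 2^(-6) + 2^(-6) + 2^(-8) + 2^(-8)
    = 0.25 + 0.015625 + 0.015625 + 0.015625 + 0.00390625 + 0.00390625
    = 78/256 = 0.3046875
Since 0.3046875 <= 1, Kraft's inequality IS satisfied.
A prefix code with these lengths CAN exist.

Kraft sum = 0.3046875. Satisfied.


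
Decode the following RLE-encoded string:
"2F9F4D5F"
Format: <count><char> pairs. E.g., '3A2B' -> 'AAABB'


Expanding each <count><char> pair:
  2F -> 'FF'
  9F -> 'FFFFFFFFF'
  4D -> 'DDDD'
  5F -> 'FFFFF'

Decoded = FFFFFFFFFFFDDDDFFFFF


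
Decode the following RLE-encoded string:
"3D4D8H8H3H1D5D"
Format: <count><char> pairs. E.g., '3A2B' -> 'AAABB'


Expanding each <count><char> pair:
  3D -> 'DDD'
  4D -> 'DDDD'
  8H -> 'HHHHHHHH'
  8H -> 'HHHHHHHH'
  3H -> 'HHH'
  1D -> 'D'
  5D -> 'DDDDD'

Decoded = DDDDDDDHHHHHHHHHHHHHHHHHHHDDDDDD


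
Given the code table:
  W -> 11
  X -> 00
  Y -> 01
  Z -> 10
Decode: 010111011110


Decoding:
01 -> Y
01 -> Y
11 -> W
01 -> Y
11 -> W
10 -> Z


Result: YYWYWZ


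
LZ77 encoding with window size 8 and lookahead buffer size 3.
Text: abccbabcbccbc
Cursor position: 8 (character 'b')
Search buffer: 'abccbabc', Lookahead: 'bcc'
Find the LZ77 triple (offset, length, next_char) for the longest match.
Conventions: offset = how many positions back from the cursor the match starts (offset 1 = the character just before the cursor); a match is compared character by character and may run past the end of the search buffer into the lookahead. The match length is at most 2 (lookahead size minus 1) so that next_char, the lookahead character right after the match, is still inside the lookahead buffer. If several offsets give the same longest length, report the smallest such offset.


Try each offset into the search buffer:
  offset=1 (pos 7, char 'c'): match length 0
  offset=2 (pos 6, char 'b'): match length 2
  offset=3 (pos 5, char 'a'): match length 0
  offset=4 (pos 4, char 'b'): match length 1
  offset=5 (pos 3, char 'c'): match length 0
  offset=6 (pos 2, char 'c'): match length 0
  offset=7 (pos 1, char 'b'): match length 2
  offset=8 (pos 0, char 'a'): match length 0
Longest match has length 2, found at offsets 2, 7; take the smallest, offset 2.
next_char = character at position 8 + 2 = 10 -> 'c'

Best match: offset=2, length=2 (matching 'bc' starting at position 6)
LZ77 triple: (2, 2, 'c')
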